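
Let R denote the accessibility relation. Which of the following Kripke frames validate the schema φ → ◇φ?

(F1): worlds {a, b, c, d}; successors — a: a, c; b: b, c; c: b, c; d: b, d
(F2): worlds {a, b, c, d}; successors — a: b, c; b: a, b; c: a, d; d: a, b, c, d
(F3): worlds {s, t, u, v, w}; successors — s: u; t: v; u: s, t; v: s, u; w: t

(F1)

Frame correspondent (Sahlqvist): ∀x Rxx — i.e. reflexivity.
(F1): holds.
(F2): fails — world a does not see itself.
(F3): fails — world s does not see itself.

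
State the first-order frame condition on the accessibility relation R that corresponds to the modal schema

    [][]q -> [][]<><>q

This is a Sahlqvist (Geach-type) schema ◇^0□^2q → □^2◇^2q.
First-order correspondent: forall x forall z (x R^2 z -> exists w (x R^2 w & z R^2 w)).

forall x forall z (x R^2 z -> exists w (x R^2 w & z R^2 w))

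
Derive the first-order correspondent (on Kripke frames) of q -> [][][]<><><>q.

This is a Sahlqvist (Geach-type) schema ◇^0□^0q → □^3◇^3q.
Minimal-valuation argument: fix x; take any y with xR^0y and any z with xR^3z. Set V(q) to the set of worlds R-reachable from y in exactly 0 steps. Then □^0q holds at y, so the antecedent holds at x; validity forces ◇^3q at z, giving a w with zR^3w and yR^0w.
First-order correspondent: forall x forall z (x R^3 z -> exists w (x = w & z R^3 w)).

forall x forall z (x R^3 z -> exists w (x = w & z R^3 w))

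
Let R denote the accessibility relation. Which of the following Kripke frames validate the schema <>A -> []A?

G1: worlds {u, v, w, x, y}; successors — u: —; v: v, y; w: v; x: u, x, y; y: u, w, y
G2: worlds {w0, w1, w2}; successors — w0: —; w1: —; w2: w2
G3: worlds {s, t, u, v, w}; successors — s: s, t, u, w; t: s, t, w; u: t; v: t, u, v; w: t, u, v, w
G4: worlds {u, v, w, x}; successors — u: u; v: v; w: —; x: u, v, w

G2

Frame correspondent (Sahlqvist): forall x forall y forall z (Rxy & Rxz -> y = z) — i.e. partial functionality.
G1: fails — v sees both v and y.
G2: condition met.
G3: fails — s sees both s and t.
G4: fails — x sees both u and v.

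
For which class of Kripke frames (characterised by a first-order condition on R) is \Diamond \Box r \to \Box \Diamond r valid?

Suppose ◇□r→□◇r is valid. Take Rxy, Rxz and set V(r)={w : Ryw}. Then □r at y so ◇□r at x, so □◇r at x, so ◇r at z, giving w with Rzw and Ryw.
Conversely, any frame satisfying \forall x \forall y \forall z (Rxy \wedge Rxz \to \exists w (Ryw \wedge Rzw)) validates the schema.
So the correspondent is convergence.

Convergence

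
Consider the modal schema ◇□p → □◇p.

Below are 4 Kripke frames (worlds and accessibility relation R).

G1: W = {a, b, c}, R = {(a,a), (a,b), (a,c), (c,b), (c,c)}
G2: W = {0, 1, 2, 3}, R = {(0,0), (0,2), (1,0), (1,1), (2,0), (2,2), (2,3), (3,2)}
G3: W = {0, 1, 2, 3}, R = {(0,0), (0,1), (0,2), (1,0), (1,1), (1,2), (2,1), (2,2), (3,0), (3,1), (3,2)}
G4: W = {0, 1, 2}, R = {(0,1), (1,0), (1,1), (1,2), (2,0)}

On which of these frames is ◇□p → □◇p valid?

Frame correspondent (Sahlqvist): ∀x ∀y ∀z (Rxy ∧ Rxz → ∃w (Ryw ∧ Rzw)) — i.e. convergence.
G1: fails — Rab and Rab but b and b have no common successor.
G2: satisfies the condition.
G3: satisfies the condition.
G4: fails — R10 and R12 but 0 and 2 have no common successor.

G2, G3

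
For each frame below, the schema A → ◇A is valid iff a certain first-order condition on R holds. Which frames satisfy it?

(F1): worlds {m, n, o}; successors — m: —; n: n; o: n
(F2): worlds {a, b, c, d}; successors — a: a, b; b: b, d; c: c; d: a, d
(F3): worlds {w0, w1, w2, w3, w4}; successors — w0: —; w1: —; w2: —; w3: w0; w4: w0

(F2)

This is the axiom for reflexivity; its first-order frame correspondent is ∀x Rxx.
(F1): fails — world m does not see itself.
(F2): satisfies the condition.
(F3): fails — world w0 does not see itself.
Valid on: (F2).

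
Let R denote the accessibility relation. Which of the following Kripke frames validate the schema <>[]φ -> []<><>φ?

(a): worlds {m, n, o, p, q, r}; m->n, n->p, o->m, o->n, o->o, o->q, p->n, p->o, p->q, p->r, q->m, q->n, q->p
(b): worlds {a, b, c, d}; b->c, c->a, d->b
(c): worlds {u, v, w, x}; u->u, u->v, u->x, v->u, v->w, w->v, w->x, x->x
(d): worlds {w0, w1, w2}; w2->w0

This is the axiom for a generalized confluence (Geach) condition; its first-order frame correspondent is forall x forall y forall z ((xRy & xRz) -> exists w (yRw & z R^2 w)).
(a): fails — mRn, mRn but no w with nRw and nR²w.
(b): fails — bRc, bRc but no w with cRw and cR²w.
(c): fails — uRv, uRx but no t with vRt and xR²t.
(d): fails — w2Rw0, w2Rw0 but no w with w0Rw and w0R²w.
Valid on no frame.

none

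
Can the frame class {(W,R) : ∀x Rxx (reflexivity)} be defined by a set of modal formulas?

Yes, by □p → p

This is a Sahlqvist condition; the T axiom □p → p defines it.
Suppose □p→p is valid. At any x set V(p)={w : Rxw}. Then □p holds at x, so p holds at x, i.e. Rxx.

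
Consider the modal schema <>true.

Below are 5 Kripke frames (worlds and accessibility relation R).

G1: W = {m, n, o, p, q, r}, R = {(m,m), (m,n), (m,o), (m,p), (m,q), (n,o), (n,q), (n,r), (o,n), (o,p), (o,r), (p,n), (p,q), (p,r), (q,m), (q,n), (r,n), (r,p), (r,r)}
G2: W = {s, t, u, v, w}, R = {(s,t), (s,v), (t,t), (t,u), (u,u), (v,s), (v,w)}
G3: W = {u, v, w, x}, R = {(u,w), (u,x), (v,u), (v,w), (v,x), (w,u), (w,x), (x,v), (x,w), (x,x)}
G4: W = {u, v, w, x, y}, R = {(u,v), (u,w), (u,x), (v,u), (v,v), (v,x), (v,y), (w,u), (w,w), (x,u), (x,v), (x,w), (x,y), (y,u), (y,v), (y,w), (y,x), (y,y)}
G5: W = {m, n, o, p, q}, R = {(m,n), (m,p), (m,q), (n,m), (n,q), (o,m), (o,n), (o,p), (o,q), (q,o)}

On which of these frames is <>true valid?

G1, G3, G4

This is the axiom for seriality; its first-order frame correspondent is forall x exists y Rxy.
G1: satisfies the condition.
G2: fails — world w has no successor.
G3: satisfies the condition.
G4: satisfies the condition.
G5: fails — world p has no successor.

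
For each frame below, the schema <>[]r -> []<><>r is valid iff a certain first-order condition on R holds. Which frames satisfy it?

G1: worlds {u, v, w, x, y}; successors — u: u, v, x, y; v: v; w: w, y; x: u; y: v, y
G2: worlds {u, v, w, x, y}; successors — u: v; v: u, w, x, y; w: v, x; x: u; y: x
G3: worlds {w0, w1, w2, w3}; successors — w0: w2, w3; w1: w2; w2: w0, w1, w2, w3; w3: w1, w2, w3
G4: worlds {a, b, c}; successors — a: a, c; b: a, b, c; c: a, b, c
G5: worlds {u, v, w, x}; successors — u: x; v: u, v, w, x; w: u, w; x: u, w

G3, G4

This is the axiom for a generalized confluence (Geach) condition; its first-order frame correspondent is forall x forall y forall z ((xRy & xRz) -> exists w (yRw & z R^2 w)).
G1: fails — uRx, uRv but no t with xRt and vR²t.
G2: fails — vRu, vRu but no t with uRt and uR²t.
G3: condition met.
G4: condition met.
G5: fails — vRu, vRu but no t with uRt and uR²t.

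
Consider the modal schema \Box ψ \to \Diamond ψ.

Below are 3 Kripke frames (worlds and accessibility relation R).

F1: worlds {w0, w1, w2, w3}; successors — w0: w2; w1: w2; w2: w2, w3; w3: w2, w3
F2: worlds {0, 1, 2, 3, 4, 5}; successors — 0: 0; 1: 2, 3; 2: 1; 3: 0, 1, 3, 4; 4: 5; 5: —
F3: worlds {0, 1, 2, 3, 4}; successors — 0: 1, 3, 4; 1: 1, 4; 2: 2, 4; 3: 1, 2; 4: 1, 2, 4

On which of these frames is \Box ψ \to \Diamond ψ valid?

This is the axiom for seriality; its first-order frame correspondent is \forall x \exists y Rxy.
F1: condition met.
F2: fails — world 5 has no successor.
F3: condition met.
Valid on: F1, F3.

F1, F3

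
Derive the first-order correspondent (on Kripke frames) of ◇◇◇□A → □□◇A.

∀x ∀y ∀z ((xR³y ∧ xR²z) → ∃w (yRw ∧ zRw))

This is a Sahlqvist (Geach-type) schema ◇^3□^1A → □^2◇^1A.
First-order correspondent: ∀x ∀y ∀z ((xR³y ∧ xR²z) → ∃w (yRw ∧ zRw)).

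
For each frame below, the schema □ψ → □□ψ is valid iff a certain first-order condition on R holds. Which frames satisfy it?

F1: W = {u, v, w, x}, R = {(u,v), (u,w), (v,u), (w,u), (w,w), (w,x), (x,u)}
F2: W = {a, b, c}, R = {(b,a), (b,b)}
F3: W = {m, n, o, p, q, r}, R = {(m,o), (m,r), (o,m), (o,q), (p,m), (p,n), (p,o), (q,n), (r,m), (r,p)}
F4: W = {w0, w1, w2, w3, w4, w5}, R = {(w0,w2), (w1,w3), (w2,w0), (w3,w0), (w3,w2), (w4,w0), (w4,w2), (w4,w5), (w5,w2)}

The schema corresponds to transitivity: ∀x ∀y ∀z (Rxy ∧ Ryz → Rxz).
F1: fails — Ruv and Rvu but not Ruu.
F2: satisfies the condition.
F3: fails — Rom and Rmr but not Ror.
F4: fails — Rw5w2 and Rw2w0 but not Rw5w0.

F2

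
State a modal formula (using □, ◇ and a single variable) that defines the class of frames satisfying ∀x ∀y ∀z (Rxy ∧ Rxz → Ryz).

This is the Euclidean property; the standard corresponding axiom is 5: ◇q → □◇q.
Suppose ◇q→□◇q is valid. Take Rxy, Rxz and set V(q)={y}. Then ◇q at x, so □◇q at x, so ◇q at z, so some w with Rzw has q; w=y, i.e. Rzy. By symmetry of the argument, Ryz.

◇q → □◇q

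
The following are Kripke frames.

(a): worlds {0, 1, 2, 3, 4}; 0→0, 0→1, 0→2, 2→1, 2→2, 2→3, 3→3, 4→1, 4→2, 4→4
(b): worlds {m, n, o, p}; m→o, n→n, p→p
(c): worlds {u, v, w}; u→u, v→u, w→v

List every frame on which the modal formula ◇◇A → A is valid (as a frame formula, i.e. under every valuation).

Frame correspondent (Sahlqvist): ∀x ∀y (xR²y → ∃w (y = w ∧ x = w)) — i.e. a generalized confluence (Geach) condition.
(a): fails — 0R²1 but 1 ≠ 0.
(b): satisfies the condition.
(c): fails — vR²u but u ≠ v.
Valid on: (b).

(b)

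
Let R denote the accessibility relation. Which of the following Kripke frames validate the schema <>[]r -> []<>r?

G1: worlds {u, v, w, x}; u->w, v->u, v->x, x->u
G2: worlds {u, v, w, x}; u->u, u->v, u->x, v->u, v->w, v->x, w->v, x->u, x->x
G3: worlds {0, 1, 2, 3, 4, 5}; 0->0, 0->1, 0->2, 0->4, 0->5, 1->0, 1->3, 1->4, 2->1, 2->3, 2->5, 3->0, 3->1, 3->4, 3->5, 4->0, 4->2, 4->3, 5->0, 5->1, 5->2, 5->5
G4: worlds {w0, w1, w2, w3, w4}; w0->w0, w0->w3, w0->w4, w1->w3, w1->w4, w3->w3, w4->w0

Frame correspondent (Sahlqvist): forall x forall y forall z (Rxy & Rxz -> exists w (Ryw & Rzw)) — i.e. convergence.
G1: fails — Ruw and Ruw but w and w have no common successor.
G2: fails — Rvw and Rvx but w and x have no common successor.
G3: satisfies the condition.
G4: fails — Rw0w4 and Rw0w3 but w4 and w3 have no common successor.

G3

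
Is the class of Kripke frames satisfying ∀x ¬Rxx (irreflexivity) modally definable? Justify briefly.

If a class were modally definable it would be closed under surjective bounded morphisms (Goldblatt–Thomason).
The 5-cycle (worlds s,t,u,v,w with s→t→u→v→w→s) is irreflexive, and the map sending every world to a single reflexive point • is a surjective bounded morphism (forth: every edge maps to (•,•); back: every world has a successor). So any modal formula valid on the 5-cycle is also valid on the reflexive point, which is not irreflexive.
Hence irreflexivity is not modally definable.

Not definable by any modal formula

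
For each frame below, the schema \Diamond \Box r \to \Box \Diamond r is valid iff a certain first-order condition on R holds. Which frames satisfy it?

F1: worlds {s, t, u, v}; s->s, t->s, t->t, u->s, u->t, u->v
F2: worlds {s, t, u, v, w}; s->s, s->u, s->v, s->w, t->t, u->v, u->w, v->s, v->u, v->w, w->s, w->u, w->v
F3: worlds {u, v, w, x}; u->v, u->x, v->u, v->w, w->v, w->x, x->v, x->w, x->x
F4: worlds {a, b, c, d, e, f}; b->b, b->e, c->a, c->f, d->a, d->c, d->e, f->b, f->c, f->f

The schema corresponds to convergence: \forall x \forall y \forall z (Rxy \wedge Rxz \to \exists w (Ryw \wedge Rzw)).
F1: fails — Ruv and Ruv but v and v have no common successor.
F2: ✓.
F3: fails — Rxw and Rxv but w and v have no common successor.
F4: fails — Rbb and Rbe but b and e have no common successor.

F2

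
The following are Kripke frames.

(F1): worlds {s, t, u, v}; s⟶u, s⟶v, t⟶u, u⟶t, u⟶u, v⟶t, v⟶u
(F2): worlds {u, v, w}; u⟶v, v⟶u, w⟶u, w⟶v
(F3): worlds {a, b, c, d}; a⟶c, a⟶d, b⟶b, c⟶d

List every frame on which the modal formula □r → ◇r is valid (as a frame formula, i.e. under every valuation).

(F1), (F2)

This is the axiom for seriality; its first-order frame correspondent is ∀x ∃y Rxy.
(F1): condition met.
(F2): condition met.
(F3): fails — world d has no successor.
Valid on: (F1), (F2).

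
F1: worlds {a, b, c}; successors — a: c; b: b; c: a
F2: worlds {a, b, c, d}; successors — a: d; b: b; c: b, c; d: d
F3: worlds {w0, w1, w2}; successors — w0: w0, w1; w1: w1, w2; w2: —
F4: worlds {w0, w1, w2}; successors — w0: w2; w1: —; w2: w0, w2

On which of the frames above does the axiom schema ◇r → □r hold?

The schema corresponds to partial functionality: ∀x ∀y ∀z (Rxy ∧ Rxz → y = z).
F1: holds.
F2: fails — c sees both b and c.
F3: fails — w0 sees both w0 and w1.
F4: fails — w2 sees both w0 and w2.
Valid on: F1.

F1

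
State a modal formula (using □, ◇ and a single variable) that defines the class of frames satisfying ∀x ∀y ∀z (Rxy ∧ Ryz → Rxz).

□s → □□s

The condition is transitivity. The 4 schema □s → □□s defines it.
Suppose □s→□□s is valid. Take Rxy, Ryz and set V(s)={w : Rxw}. Then □s at x, so □□s at x, so □s at y, so s at z, i.e. Rxz.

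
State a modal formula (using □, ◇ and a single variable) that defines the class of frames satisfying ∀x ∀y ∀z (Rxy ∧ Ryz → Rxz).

The condition is transitivity. The 4 schema □r → □□r defines it.

□r → □□r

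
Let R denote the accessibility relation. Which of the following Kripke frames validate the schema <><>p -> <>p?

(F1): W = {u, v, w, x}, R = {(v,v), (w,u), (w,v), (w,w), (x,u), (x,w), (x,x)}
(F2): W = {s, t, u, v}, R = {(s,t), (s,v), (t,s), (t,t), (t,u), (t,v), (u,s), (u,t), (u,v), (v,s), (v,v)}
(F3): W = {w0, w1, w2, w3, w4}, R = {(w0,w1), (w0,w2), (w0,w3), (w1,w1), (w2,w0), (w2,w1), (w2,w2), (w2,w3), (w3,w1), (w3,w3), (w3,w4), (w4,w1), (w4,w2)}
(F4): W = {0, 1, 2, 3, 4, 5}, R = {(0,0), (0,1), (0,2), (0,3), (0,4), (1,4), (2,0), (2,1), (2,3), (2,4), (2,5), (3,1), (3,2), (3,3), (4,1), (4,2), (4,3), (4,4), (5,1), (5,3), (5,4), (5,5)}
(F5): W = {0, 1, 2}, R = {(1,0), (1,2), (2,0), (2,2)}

This is the axiom for a generalized confluence (Geach) condition; its first-order frame correspondent is forall x forall y (x R^2 y -> exists w (y = w & xRw)).
(F1): fails — xR²v but no t with v=t and xRt.
(F2): fails — sR²s but no w with s=w and sRw.
(F3): fails — w0R²w0 but no w with w0=w and w0Rw.
(F4): fails — 0R²5 but no w with 5=w and 0Rw.
(F5): condition met.

(F5)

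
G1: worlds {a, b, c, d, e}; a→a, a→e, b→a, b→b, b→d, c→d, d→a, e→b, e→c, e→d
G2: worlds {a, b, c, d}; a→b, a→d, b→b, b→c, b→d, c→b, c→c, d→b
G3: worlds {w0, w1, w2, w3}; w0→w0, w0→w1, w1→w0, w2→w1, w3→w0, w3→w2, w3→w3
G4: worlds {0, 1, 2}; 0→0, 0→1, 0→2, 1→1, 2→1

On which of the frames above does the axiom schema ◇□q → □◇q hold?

G2, G4

The schema corresponds to convergence: ∀x ∀y ∀z (Rxy ∧ Rxz → ∃w (Ryw ∧ Rzw)).
G1: fails — Rae and Raa but e and a have no common successor.
G2: satisfies the condition.
G3: fails — Rw3w2 and Rw3w3 but w2 and w3 have no common successor.
G4: satisfies the condition.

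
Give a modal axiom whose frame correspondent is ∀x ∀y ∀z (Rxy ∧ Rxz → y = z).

◇r → □r

This is partial functionality; the standard corresponding axiom is CD: ◇r → □r.
Suppose ◇r→□r is valid. Take Rxy, Rxz and set V(r)={y}. Then ◇r at x, so □r at x, so r at z, i.e. z=y.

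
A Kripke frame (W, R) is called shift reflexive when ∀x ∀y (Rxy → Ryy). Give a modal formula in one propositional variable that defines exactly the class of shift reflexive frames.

□(□r → r)

This is shift-reflexivity; the standard corresponding axiom is T□: □(□r → r).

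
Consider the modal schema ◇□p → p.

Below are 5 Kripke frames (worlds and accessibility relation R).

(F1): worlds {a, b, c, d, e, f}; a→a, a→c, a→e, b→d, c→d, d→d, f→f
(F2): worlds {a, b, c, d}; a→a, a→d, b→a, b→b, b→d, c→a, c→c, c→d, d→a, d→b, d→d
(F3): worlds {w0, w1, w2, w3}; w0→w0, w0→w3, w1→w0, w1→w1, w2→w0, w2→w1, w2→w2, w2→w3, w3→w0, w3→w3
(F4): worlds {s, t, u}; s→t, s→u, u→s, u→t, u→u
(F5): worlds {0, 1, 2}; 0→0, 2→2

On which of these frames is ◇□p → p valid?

(F5)

The schema corresponds to symmetry: ∀x ∀y (Rxy → Ryx).
(F1): fails — Rcd but not Rdc.
(F2): fails — Rcd but not Rdc.
(F3): fails — Rw1w0 but not Rw0w1.
(F4): fails — Rut but not Rtu.
(F5): ✓.
Valid on: (F5).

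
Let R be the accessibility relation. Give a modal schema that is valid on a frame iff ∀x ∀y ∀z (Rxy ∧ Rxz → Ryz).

A defining formula is ◇r → □◇r (the 5 axiom).
Suppose ◇r→□◇r is valid. Take Rxy, Rxz and set V(r)={y}. Then ◇r at x, so □◇r at x, so ◇r at z, so some w with Rzw has r; w=y, i.e. Rzy. By symmetry of the argument, Ryz.

◇r → □◇r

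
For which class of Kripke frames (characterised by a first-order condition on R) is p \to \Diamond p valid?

reflexivity: \forall x Rxx

This is a form of the T axiom.
Its frame correspondent is reflexivity — \forall x Rxx.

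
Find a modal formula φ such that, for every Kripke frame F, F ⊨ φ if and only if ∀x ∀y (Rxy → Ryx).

A defining formula is s → □◇s (the B axiom).
Suppose s→□◇s is valid. Take Rxy and set V(s)={x}. Then s at x, so □◇s at x, so ◇s at y, so some z with Ryz has s; z=x, i.e. Ryx.

s → □◇s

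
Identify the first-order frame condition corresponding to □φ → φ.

reflexivity: ∀x Rxx

Suppose □φ→φ is valid. At any x set V(φ)={w : Rxw}. Then □φ holds at x, so φ holds at x, i.e. Rxx.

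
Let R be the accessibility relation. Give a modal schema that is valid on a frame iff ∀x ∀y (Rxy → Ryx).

s → □◇s

A defining formula is s → □◇s (the B axiom).
Suppose s→□◇s is valid. Take Rxy and set V(s)={x}. Then s at x, so □◇s at x, so ◇s at y, so some z with Ryz has s; z=x, i.e. Ryx.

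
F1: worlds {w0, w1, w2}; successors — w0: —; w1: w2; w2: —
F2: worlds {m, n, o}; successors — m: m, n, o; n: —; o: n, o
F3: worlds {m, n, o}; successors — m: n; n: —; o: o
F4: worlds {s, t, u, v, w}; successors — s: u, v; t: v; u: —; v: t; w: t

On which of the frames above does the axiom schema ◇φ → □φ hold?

F1, F3

This is the axiom for partial functionality; its first-order frame correspondent is ∀x ∀y ∀z (Rxy ∧ Rxz → y = z).
F1: satisfies the condition.
F2: fails — m sees both m and n.
F3: satisfies the condition.
F4: fails — s sees both u and v.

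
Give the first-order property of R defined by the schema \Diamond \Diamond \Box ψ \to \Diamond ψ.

\forall x \forall y (x R^2 y \to \exists w (yRw \wedge xRw))

This is a Sahlqvist (Geach-type) schema ◇^2□^1ψ → □^0◇^1ψ.
Minimal-valuation argument: fix x; take any y with xR^2y and any z with xR^0z. Set V(ψ) to the set of worlds R-reachable from y in exactly 1 step. Then □^1ψ holds at y, so the antecedent holds at x; validity forces ◇^1ψ at z, giving a w with zR^1w and yR^1w.
First-order correspondent: \forall x \forall y (x R^2 y \to \exists w (yRw \wedge xRw)).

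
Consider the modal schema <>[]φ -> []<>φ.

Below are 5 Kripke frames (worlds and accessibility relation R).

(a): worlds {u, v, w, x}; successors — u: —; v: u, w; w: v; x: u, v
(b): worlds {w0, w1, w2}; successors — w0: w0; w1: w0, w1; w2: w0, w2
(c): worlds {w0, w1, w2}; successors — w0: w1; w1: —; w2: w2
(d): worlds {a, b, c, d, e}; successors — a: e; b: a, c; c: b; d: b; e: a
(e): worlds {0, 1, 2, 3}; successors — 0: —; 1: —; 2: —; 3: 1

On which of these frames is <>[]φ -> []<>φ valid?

The schema corresponds to convergence: forall x forall y forall z (Rxy & Rxz -> exists w (Ryw & Rzw)).
(a): fails — Rvw and Rvu but w and u have no common successor.
(b): condition met.
(c): fails — Rw0w1 and Rw0w1 but w1 and w1 have no common successor.
(d): fails — Rbc and Rba but c and a have no common successor.
(e): fails — R31 and R31 but 1 and 1 have no common successor.

(b)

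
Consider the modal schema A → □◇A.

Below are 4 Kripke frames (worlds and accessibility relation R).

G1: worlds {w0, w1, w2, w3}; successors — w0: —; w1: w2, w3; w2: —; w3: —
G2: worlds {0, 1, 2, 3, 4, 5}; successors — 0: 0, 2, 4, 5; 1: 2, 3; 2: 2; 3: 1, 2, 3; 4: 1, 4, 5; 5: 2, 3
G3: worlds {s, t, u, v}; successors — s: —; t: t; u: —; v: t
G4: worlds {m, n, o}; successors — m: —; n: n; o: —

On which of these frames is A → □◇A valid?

Frame correspondent (Sahlqvist): ∀x ∀y (Rxy → Ryx) — i.e. symmetry.
G1: fails — Rw1w2 but not Rw2w1.
G2: fails — R32 but not R23.
G3: fails — Rvt but not Rtv.
G4: holds.

G4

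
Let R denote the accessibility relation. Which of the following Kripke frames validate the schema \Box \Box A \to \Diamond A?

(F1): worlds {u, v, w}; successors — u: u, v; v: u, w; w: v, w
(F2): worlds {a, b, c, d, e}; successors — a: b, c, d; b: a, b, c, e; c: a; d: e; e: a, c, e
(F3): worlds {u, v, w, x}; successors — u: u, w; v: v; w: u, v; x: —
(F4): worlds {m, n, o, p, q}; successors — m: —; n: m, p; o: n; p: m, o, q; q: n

(F1)

This is the axiom for a generalized confluence (Geach) condition; its first-order frame correspondent is \forall x \exists w (x R^2 w \wedge xRw).
(F1): ✓.
(F2): fails — at c but no w with cR²w and cRw.
(F3): fails — at x but no t with xR²t and xRt.
(F4): fails — at m but no w with mR²w and mRw.
Valid on: (F1).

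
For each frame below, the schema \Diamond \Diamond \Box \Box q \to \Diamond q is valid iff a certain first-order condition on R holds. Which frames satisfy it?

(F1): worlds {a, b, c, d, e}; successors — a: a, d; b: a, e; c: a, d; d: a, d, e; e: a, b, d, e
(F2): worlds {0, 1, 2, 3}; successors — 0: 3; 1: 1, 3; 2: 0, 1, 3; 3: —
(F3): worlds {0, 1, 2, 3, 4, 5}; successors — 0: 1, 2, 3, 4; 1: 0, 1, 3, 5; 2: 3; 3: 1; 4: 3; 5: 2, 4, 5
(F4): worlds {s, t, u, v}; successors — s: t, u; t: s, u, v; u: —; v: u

(F1)

The schema corresponds to a generalized confluence (Geach) condition: \forall x \forall y (x R^2 y \to \exists w (y R^2 w \wedge xRw)).
(F1): satisfies the condition.
(F2): fails — 1R²3 but no w with 3R²w and 1Rw.
(F3): fails — 3R²5 but no w with 5R²w and 3Rw.
(F4): fails — sR²u but no w with uR²w and sRw.
Valid on: (F1).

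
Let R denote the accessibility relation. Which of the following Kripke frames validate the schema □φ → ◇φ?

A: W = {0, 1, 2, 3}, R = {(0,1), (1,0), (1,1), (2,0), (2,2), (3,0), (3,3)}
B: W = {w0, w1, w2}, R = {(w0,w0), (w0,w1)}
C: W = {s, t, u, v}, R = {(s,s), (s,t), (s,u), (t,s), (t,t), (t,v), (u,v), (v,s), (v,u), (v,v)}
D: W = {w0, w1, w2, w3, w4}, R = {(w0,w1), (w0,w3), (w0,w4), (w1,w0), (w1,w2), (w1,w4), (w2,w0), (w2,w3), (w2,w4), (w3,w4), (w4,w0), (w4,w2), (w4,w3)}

The schema corresponds to seriality: ∀x ∃y Rxy.
A: condition met.
B: fails — world w1 has no successor.
C: condition met.
D: condition met.
Valid on: A, C, D.

A, C, D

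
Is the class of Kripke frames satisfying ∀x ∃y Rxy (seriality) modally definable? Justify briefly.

The condition is seriality. A defining modal formula is □r → ◇r.

Yes, by □r → ◇r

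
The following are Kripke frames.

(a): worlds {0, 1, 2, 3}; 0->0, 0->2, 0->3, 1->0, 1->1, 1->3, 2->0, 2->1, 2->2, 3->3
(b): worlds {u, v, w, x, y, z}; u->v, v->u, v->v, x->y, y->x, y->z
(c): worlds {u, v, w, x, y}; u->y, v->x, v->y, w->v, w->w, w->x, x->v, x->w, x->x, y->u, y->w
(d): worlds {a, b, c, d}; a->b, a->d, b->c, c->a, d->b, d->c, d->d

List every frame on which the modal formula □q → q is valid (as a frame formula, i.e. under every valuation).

(a)

This is the axiom for reflexivity; its first-order frame correspondent is ∀x Rxx.
(a): condition met.
(b): fails — world u does not see itself.
(c): fails — world u does not see itself.
(d): fails — world a does not see itself.
Valid on: (a).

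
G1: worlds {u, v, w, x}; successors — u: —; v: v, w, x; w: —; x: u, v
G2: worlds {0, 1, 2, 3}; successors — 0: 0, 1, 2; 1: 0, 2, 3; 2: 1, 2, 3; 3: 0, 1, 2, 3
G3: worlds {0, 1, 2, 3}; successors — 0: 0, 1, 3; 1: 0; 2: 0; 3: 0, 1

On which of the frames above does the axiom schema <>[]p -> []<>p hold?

Frame correspondent (Sahlqvist): forall x forall y forall z (Rxy & Rxz -> exists w (Ryw & Rzw)) — i.e. convergence.
G1: fails — Rvv and Rvw but v and w have no common successor.
G2: holds.
G3: holds.

G2, G3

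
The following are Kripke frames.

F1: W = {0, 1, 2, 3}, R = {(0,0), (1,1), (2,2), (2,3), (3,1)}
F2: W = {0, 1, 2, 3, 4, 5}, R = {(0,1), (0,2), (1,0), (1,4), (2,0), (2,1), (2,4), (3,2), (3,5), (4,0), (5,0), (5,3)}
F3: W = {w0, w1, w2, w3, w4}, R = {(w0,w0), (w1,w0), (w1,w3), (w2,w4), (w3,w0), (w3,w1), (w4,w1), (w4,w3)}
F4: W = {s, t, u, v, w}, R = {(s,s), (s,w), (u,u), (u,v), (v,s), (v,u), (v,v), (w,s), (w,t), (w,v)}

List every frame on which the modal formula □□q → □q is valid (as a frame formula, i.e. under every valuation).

F1

The schema corresponds to density: ∀x ∀y (Rxy → ∃z (Rxz ∧ Rzy)).
F1: holds.
F2: fails — R32 but no z with R3z and Rz2.
F3: fails — Rw2w4 but no z with Rw2z and Rzw4.
F4: fails — Rwt but no z with Rwz and Rzt.
Valid on: F1.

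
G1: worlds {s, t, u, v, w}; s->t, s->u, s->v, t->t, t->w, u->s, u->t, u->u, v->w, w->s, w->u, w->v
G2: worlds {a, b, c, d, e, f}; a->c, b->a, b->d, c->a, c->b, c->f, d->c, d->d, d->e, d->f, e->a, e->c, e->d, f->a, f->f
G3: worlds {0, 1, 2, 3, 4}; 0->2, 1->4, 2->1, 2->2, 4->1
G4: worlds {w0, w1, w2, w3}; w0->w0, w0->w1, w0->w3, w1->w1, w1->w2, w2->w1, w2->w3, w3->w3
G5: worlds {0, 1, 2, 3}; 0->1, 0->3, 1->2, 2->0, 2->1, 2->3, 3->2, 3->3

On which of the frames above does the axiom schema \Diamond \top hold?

G1, G2, G4, G5

Frame correspondent (Sahlqvist): \forall x \exists y Rxy — i.e. seriality.
G1: satisfies the condition.
G2: satisfies the condition.
G3: fails — world 3 has no successor.
G4: satisfies the condition.
G5: satisfies the condition.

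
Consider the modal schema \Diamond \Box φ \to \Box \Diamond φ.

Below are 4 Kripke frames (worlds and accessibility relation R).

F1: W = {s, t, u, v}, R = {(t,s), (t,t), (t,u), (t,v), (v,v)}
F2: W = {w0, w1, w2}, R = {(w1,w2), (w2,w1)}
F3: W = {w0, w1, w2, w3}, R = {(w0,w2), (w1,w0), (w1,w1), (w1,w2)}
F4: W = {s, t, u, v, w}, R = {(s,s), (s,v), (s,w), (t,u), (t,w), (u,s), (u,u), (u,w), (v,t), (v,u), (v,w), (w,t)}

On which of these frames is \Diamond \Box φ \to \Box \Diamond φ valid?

This is the axiom for convergence; its first-order frame correspondent is \forall x \forall y \forall z (Rxy \wedge Rxz \to \exists w (Ryw \wedge Rzw)).
F1: fails — Rtv and Rts but v and s have no common successor.
F2: ✓.
F3: fails — Rw0w2 and Rw0w2 but w2 and w2 have no common successor.
F4: fails — Rsw and Rss but w and s have no common successor.

F2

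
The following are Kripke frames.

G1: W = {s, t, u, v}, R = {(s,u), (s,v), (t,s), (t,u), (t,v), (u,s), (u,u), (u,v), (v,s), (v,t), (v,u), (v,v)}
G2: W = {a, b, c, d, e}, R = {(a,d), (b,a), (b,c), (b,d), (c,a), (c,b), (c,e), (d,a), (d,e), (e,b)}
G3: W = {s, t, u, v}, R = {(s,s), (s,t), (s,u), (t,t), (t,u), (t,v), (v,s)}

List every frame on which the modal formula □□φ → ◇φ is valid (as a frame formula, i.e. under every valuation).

G1

The schema corresponds to a generalized confluence (Geach) condition: ∀x ∃w (xR²w ∧ xRw).
G1: ✓.
G2: fails — at a but no w with aR²w and aRw.
G3: fails — at u but no w with uR²w and uRw.
Valid on: G1.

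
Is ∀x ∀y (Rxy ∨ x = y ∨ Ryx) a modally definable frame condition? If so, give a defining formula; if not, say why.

If a class were modally definable it would be closed under disjoint unions (Goldblatt–Thomason).
Take 3 disjoint single-world reflexive frames: each is trivially connected, but their disjoint union has 3 worlds with no edge between distinct components, so it is not connected.
So no modal formula (or set of formulas) defines exactly the connected frames.

No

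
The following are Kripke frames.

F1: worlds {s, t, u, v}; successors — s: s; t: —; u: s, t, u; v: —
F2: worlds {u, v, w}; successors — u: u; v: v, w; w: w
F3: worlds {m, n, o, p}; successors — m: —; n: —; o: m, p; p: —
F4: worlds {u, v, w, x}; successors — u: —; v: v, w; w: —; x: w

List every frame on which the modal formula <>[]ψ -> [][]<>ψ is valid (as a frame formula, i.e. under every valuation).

The schema corresponds to a generalized confluence (Geach) condition: forall x forall y forall z ((xRy & x R^2 z) -> exists w (yRw & zRw)).
F1: fails — uRs, uR²t but no w with sRw and tRw.
F2: satisfies the condition.
F3: satisfies the condition.
F4: fails — vRv, vR²w but no t with vRt and wRt.
Valid on: F2, F3.

F2, F3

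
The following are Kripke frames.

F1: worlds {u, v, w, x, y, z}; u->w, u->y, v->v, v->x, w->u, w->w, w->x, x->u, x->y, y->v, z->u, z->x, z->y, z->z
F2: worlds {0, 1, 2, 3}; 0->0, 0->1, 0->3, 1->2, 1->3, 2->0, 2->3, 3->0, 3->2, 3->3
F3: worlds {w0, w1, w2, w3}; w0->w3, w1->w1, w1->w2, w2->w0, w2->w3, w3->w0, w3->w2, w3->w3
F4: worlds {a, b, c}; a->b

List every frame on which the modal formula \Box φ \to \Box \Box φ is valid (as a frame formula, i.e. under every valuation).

The schema corresponds to transitivity: \forall x \forall y \forall z (Rxy \wedge Ryz \to Rxz).
F1: fails — Rwu and Ruy but not Rwy.
F2: fails — R12 and R20 but not R10.
F3: fails — Rw1w2 and Rw2w0 but not Rw1w0.
F4: condition met.

F4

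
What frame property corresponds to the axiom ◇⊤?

◇⊤ holds at w iff w has a successor, so frame-validity of ◇⊤ is exactly seriality. Equivalently via □q → ◇q:
Suppose □q→◇q is valid. At any x set V(q)=W. Then □q at x, so ◇q at x, so x has a successor.
Conversely, on a frame with seriality the schema holds at every world under every valuation.
Frame condition: ∀x ∃y Rxy.

Seriality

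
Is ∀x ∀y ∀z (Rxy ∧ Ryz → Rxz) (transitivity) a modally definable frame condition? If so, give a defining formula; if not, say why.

Yes — defined by □q → □□q

Yes: it is transitivity, defined by the 4 schema □q → □□q.
Suppose □q→□□q is valid. Take Rxy, Ryz and set V(q)={w : Rxw}. Then □q at x, so □□q at x, so □q at y, so q at z, i.e. Rxz.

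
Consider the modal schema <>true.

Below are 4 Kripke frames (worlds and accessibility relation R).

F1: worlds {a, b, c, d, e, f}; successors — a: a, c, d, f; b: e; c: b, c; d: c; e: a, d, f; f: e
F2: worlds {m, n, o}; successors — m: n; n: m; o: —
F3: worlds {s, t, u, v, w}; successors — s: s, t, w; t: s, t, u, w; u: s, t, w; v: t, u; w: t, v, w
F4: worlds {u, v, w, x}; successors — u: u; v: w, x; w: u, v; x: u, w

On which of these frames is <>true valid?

F1, F3, F4

This is the axiom for seriality; its first-order frame correspondent is forall x exists y Rxy.
F1: holds.
F2: fails — world o has no successor.
F3: holds.
F4: holds.
Valid on: F1, F3, F4.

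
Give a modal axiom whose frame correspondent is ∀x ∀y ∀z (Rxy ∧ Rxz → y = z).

This is partial functionality; the standard corresponding axiom is CD: ◇q → □q.
Suppose ◇q→□q is valid. Take Rxy, Rxz and set V(q)={y}. Then ◇q at x, so □q at x, so q at z, i.e. z=y.

◇q → □q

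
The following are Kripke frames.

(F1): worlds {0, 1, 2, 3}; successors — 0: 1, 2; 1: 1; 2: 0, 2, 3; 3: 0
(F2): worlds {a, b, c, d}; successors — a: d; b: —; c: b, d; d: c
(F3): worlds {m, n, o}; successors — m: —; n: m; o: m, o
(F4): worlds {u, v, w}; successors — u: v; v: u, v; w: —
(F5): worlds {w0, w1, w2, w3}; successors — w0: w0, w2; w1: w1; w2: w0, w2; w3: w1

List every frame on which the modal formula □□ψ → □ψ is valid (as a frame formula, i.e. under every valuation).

This is the axiom for density; its first-order frame correspondent is ∀x ∀y (Rxy → ∃z (Rxz ∧ Rzy)).
(F1): fails — R30 but no z with R3z and Rz0.
(F2): fails — Rdc but no z with Rdz and Rzc.
(F3): fails — Rnm but no z with Rnz and Rzm.
(F4): condition met.
(F5): condition met.
Valid on: (F4), (F5).

(F4), (F5)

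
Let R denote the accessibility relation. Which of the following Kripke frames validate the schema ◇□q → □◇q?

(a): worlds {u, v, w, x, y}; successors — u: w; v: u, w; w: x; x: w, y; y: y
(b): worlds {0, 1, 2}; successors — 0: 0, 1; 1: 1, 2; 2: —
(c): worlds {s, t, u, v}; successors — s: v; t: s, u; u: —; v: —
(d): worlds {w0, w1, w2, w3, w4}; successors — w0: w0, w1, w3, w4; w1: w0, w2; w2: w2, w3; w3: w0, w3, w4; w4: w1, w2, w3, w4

The schema corresponds to convergence: ∀x ∀y ∀z (Rxy ∧ Rxz → ∃w (Ryw ∧ Rzw)).
(a): fails — Rvw and Rvu but w and u have no common successor.
(b): fails — R11 and R12 but 1 and 2 have no common successor.
(c): fails — Rsv and Rsv but v and v have no common successor.
(d): ✓.

(d)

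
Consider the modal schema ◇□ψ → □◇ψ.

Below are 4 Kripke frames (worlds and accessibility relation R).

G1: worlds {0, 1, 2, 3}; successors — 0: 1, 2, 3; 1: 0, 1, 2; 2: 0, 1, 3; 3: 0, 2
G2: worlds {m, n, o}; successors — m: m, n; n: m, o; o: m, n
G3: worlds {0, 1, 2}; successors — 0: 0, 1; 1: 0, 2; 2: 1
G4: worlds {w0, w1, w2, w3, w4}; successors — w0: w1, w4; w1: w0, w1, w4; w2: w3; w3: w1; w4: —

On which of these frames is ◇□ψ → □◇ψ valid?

The schema corresponds to convergence: ∀x ∀y ∀z (Rxy ∧ Rxz → ∃w (Ryw ∧ Rzw)).
G1: holds.
G2: holds.
G3: holds.
G4: fails — Rw0w4 and Rw0w4 but w4 and w4 have no common successor.
Valid on: G1, G2, G3.

G1, G2, G3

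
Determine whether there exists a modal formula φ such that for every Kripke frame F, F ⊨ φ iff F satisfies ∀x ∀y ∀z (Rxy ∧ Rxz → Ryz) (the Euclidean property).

Yes: it is the Euclidean property, defined by the 5 schema ◇r → □◇r.
Suppose ◇r→□◇r is valid. Take Rxy, Rxz and set V(r)={y}. Then ◇r at x, so □◇r at x, so ◇r at z, so some w with Rzw has r; w=y, i.e. Rzy. By symmetry of the argument, Ryz.

Definable; ◇r → □◇r defines it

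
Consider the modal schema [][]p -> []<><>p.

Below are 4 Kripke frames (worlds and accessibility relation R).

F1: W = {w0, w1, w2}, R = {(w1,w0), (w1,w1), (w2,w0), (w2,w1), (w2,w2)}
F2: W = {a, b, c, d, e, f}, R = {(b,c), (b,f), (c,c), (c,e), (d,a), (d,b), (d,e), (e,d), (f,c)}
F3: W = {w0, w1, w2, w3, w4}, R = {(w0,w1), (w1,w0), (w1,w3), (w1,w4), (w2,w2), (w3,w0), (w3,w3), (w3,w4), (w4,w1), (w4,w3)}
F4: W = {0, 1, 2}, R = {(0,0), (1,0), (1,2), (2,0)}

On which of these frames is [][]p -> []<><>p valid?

F3, F4

This is the axiom for a generalized confluence (Geach) condition; its first-order frame correspondent is forall x forall z (xRz -> exists w (x R^2 w & z R^2 w)).
F1: fails — w1Rw0 but no w with w1R²w and w0R²w.
F2: fails — dRa but no w with dR²w and aR²w.
F3: ✓.
F4: ✓.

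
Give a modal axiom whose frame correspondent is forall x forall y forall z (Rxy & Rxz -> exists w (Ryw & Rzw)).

A defining formula is ◇□q → □◇q (the .2 axiom).
Suppose ◇□q→□◇q is valid. Take Rxy, Rxz and set V(q)={w : Ryw}. Then □q at y so ◇□q at x, so □◇q at x, so ◇q at z, giving w with Rzw and Ryw.

◇□q → □◇q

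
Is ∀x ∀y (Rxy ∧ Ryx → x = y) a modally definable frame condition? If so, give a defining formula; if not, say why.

No — not modally definable

Any modally definable frame class is closed under surjective bounded morphisms.
The 8-cycle (worlds w0,w1,w2,w3,w4,w5,w6,w7 with w0→w1→w2→w3→w4→w5→w6→w7→w0) is antisymmetric. Sending even-indexed worlds to s and odd-indexed worlds to t is a surjective bounded morphism onto the two-world frame with s↔t, which is not antisymmetric.
So the class is not modally definable.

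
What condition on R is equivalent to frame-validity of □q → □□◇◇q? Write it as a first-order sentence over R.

∀x ∀z (xR²z → ∃w (xRw ∧ zR²w))

This is a Sahlqvist (Geach-type) schema ◇^0□^1q → □^2◇^2q.
Minimal-valuation argument: fix x; take any y with xR^0y and any z with xR^2z. Set V(q) to the set of worlds R-reachable from y in exactly 1 step. Then □^1q holds at y, so the antecedent holds at x; validity forces ◇^2q at z, giving a w with zR^2w and yR^1w.
First-order correspondent: ∀x ∀z (xR²z → ∃w (xRw ∧ zR²w)).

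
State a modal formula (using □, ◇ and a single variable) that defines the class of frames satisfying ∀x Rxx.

□ψ → ψ

The condition is reflexivity. The T schema □ψ → ψ defines it.
Suppose □ψ→ψ is valid. At any x set V(ψ)={w : Rxw}. Then □ψ holds at x, so ψ holds at x, i.e. Rxx.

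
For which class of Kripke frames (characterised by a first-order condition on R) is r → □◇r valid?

Suppose r→□◇r is valid. Take Rxy and set V(r)={x}. Then r at x, so □◇r at x, so ◇r at y, so some z with Ryz has r; z=x, i.e. Ryx.
The converse is a direct semantic check.
Frame condition: ∀x ∀y (Rxy → Ryx).

symmetry: ∀x ∀y (Rxy → Ryx)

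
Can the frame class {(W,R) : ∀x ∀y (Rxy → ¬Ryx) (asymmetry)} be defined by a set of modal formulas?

Any modally definable frame class is closed under surjective bounded morphisms.
The 5-cycle (worlds w0,w1,w2,w3,w4 with w0→w1→w2→w3→w4→w0) is asymmetric. Mapping every world to a single reflexive point • is a surjective bounded morphism, and the reflexive point is not asymmetric (R•• but asymmetry requires ¬R••).
Hence asymmetry is not modally definable.

Not modally definable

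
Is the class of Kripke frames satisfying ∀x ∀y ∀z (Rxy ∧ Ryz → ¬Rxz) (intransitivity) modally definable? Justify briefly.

Modal frame validity is preserved under surjective bounded morphisms.
The 5-cycle (worlds s,t,u,v,w with s→t→u→v→w→s) is intransitive. Mapping every world to a single reflexive point • is a surjective bounded morphism; the reflexive point is not intransitive (R••∧R•• but R••).
Hence intransitivity is not modally definable.

No — not modally definable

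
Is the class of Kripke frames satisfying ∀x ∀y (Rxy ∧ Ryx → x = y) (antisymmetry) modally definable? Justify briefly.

No — not modally definable

Any modally definable frame class is closed under surjective bounded morphisms.
The 4-cycle (worlds a,b,c,d with a→b→c→d→a) is antisymmetric. Sending even-indexed worlds to • and odd-indexed worlds to ∘ is a surjective bounded morphism onto the two-world frame with •↔∘, which is not antisymmetric.
So no modal formula (or set of formulas) defines exactly the antisymmetric frames.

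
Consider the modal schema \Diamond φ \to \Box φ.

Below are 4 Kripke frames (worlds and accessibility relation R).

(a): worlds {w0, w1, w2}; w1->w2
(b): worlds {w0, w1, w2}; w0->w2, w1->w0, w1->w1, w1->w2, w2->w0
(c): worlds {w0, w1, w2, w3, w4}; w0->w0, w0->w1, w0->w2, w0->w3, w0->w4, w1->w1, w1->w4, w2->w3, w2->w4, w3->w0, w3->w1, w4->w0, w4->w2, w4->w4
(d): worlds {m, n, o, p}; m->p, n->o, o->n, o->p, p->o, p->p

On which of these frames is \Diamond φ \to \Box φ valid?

(a)

Frame correspondent (Sahlqvist): \forall x \forall y \forall z (Rxy \wedge Rxz \to y = z) — i.e. partial functionality.
(a): condition met.
(b): fails — w1 sees both w0 and w1.
(c): fails — w0 sees both w0 and w1.
(d): fails — o sees both n and p.
Valid on: (a).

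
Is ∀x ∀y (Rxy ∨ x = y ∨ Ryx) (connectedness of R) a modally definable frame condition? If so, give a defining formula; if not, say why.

Not definable by any modal formula

Modal frame validity is preserved under disjoint unions.
Take 3 disjoint single-world reflexive frames: each is trivially connected, but their disjoint union has 3 worlds with no edge between distinct components, so it is not connected.
So the class is not modally definable.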